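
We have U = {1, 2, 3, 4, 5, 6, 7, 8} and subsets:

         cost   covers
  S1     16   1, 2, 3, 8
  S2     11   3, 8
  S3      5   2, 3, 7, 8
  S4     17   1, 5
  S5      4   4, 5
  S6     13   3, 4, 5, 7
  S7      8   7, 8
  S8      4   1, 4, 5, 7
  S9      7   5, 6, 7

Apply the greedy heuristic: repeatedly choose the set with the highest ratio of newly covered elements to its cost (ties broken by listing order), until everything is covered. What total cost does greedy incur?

Pick 1: S8 adds 4 new (1, 4, 5, 7) at cost 4 (ratio 4/4).
Pick 2: S3 adds 3 new (2, 3, 8) at cost 5 (ratio 3/5).
Pick 3: S9 adds 1 new (6) at cost 7 (ratio 1/7).
Greedy total cost: 4 + 5 + 7 = 16.

16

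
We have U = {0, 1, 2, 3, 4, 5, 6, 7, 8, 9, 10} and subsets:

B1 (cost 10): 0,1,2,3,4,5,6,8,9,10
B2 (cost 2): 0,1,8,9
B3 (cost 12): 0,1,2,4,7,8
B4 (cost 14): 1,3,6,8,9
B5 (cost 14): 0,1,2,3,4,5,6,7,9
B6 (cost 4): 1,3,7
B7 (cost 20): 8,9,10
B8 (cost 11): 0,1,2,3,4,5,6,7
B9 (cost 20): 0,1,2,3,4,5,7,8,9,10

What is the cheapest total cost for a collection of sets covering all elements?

B1, B6 cover every element at cost 10 + 4 = 14.
Any cover uses at least 2 sets; among all covering selections none totals below 14.

14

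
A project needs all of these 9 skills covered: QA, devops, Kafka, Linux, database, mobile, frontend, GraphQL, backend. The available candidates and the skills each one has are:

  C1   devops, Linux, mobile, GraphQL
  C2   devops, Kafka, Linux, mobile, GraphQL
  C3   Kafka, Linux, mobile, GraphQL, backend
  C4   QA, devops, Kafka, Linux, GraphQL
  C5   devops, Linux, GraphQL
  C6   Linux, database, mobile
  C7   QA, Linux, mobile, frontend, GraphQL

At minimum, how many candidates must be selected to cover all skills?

4

C1, C3, C6, C7 together cover {QA, devops, Kafka, Linux, database, mobile, frontend, GraphQL, backend} — every skill.
No 3 of the 7 candidates cover everything (all 35 triples fall short), so 4 is minimum.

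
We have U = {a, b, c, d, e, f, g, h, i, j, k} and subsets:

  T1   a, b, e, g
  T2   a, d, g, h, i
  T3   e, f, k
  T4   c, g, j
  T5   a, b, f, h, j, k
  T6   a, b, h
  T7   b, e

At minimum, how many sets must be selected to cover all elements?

4

T1, T2, T3, T4 together cover {a, b, c, d, e, f, g, h, i, j, k} — every element.
No 3 of the 7 sets cover everything (all 35 triples fall short), so 4 is minimum.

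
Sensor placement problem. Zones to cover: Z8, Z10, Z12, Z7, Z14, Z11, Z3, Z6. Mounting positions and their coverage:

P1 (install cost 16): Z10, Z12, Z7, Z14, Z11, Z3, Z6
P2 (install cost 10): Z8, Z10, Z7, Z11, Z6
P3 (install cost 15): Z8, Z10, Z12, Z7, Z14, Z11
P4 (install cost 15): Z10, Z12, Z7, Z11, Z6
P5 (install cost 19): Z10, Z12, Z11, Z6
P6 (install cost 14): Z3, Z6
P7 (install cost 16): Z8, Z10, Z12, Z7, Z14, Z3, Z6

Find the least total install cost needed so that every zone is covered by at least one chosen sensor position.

26

P1, P2 cover every zone at install cost 16 + 10 = 26.
Any cover uses at least 2 sensor positions; among all covering selections none totals below 26.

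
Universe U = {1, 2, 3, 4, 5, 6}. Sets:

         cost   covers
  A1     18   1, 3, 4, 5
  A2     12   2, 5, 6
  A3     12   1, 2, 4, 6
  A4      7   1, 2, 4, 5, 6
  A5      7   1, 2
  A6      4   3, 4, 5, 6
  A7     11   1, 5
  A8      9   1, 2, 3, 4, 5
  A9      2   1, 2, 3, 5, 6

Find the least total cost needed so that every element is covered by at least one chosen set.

6

A6, A9 cover every element at cost 4 + 2 = 6.
Any cover uses at least 2 sets; among all covering selections none totals below 6.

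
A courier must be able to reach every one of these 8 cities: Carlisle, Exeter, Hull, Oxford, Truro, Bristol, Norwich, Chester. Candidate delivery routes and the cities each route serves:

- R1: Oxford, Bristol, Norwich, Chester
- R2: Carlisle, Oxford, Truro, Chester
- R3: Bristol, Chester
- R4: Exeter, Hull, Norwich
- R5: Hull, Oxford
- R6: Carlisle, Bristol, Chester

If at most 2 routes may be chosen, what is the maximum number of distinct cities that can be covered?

7

Choosing R2, R4 covers {Carlisle, Exeter, Hull, Oxford, Truro, Norwich, Chester} — 7 cities.
No choice of 2 routes does better; here Bristol is left uncovered.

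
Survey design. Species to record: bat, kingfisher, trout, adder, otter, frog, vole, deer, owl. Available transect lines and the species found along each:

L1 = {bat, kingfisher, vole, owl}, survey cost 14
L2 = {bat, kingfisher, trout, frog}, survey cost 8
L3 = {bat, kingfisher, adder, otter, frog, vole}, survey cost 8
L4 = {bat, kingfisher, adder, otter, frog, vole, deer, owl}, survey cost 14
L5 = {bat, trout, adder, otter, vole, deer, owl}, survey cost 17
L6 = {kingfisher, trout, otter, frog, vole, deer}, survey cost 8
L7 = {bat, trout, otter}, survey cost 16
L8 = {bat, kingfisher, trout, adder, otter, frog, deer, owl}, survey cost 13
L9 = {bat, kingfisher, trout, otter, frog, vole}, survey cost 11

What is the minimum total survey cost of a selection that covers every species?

L3, L8 cover every species at survey cost 8 + 13 = 21.
Any cover uses at least 2 transects; among all covering selections none totals below 21.
Greedy by coverage-per-survey cost would pick L3, L6, L8 for 29 — worse than the optimum 21.

21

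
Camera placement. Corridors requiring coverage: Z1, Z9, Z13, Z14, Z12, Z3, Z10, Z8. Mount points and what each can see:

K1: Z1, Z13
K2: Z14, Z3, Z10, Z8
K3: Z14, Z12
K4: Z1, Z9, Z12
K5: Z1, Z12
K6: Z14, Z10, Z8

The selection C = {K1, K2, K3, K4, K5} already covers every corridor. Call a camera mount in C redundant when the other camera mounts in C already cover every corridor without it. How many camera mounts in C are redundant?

2

Drop K1: Z13 uncovered — not redundant.
Drop K2: Z3, Z10, Z8 uncovered — not redundant.
Drop K3: the rest still cover every corridor — redundant.
Drop K4: Z9 uncovered — not redundant.
Drop K5: the rest still cover every corridor — redundant.
2 redundant: K3, K5.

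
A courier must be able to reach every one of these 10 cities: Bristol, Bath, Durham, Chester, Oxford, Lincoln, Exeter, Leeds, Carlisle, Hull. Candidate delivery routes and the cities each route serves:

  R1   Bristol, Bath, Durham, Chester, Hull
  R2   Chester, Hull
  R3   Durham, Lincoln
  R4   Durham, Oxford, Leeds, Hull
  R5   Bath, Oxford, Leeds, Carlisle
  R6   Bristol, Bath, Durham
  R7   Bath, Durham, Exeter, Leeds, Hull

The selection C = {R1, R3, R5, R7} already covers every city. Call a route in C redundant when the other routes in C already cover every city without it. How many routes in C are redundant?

Drop R1: Bristol, Chester uncovered — not redundant.
Drop R3: Lincoln uncovered — not redundant.
Drop R5: Oxford, Carlisle uncovered — not redundant.
Drop R7: Exeter uncovered — not redundant.
None of the routes in C is redundant.

0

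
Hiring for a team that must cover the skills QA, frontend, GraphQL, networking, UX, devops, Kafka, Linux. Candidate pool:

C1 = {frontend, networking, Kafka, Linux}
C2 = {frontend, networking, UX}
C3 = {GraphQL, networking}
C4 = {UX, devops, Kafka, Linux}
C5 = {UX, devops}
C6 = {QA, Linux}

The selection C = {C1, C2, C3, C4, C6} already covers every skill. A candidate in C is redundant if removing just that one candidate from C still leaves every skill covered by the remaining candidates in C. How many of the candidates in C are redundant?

Drop C1: the rest still cover every skill — redundant.
Drop C2: the rest still cover every skill — redundant.
Drop C3: GraphQL uncovered — not redundant.
Drop C4: devops uncovered — not redundant.
Drop C6: QA uncovered — not redundant.
2 redundant: C1, C2.

2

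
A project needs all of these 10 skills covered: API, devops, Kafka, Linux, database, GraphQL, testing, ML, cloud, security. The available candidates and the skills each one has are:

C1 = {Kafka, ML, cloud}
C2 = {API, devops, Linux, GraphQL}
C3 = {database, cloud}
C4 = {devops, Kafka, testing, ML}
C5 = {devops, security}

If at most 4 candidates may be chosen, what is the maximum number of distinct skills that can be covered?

Choosing C2, C3, C4, C5 covers {API, devops, Kafka, Linux, database, GraphQL, testing, ML, cloud, security} — 10 skills.
That is all 10 skills.

10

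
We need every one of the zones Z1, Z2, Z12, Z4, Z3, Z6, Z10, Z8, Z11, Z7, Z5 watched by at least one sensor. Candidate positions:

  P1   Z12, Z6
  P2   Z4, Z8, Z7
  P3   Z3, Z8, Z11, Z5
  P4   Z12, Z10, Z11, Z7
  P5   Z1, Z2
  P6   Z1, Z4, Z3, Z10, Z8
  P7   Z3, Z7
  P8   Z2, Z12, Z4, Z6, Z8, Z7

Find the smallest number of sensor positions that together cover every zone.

3

P3, P6, P8 together cover {Z1, Z2, Z12, Z4, Z3, Z6, Z10, Z8, Z11, Z7, Z5} — every zone.
No 2 of the 8 sensor positions cover everything (all 28 pairs fall short), so 3 is minimum.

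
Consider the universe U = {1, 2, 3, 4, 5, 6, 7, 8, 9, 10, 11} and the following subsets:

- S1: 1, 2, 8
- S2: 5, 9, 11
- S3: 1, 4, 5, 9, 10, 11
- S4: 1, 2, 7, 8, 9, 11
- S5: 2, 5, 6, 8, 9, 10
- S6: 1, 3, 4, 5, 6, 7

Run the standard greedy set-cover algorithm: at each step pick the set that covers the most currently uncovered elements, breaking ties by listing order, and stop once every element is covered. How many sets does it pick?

Pick 1: S3 covers 6 new elements (1, 4, 5, 9, 10, 11).
Pick 2: S4 covers 3 new elements (2, 7, 8).
Pick 3: S6 covers 2 new elements (3, 6).
Greedy uses 3 sets.

3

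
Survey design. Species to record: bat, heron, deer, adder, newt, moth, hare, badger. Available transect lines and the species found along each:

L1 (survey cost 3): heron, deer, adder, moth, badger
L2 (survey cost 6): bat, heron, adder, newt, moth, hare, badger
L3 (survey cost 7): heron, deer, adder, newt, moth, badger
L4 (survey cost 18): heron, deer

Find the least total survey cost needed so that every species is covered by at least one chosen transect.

L1, L2 cover every species at survey cost 3 + 6 = 9.
Any cover uses at least 2 transects; among all covering selections none totals below 9.

9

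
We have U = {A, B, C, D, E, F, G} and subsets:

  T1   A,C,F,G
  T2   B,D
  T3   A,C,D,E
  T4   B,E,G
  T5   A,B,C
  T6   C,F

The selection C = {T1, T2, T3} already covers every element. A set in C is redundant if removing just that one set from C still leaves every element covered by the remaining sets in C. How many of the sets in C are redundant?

0

Drop T1: F, G uncovered — not redundant.
Drop T2: B uncovered — not redundant.
Drop T3: E uncovered — not redundant.
None of the sets in C is redundant.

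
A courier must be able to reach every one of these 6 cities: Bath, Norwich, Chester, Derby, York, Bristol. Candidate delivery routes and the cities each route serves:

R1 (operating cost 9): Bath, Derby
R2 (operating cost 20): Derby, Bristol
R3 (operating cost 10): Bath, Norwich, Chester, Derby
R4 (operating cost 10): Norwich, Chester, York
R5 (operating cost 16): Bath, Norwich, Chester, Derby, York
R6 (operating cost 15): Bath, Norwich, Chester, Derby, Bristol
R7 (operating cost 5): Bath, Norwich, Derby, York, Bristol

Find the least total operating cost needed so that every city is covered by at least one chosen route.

R3, R7 cover every city at operating cost 10 + 5 = 15.
Any cover uses at least 2 routes; among all covering selections none totals below 15.

15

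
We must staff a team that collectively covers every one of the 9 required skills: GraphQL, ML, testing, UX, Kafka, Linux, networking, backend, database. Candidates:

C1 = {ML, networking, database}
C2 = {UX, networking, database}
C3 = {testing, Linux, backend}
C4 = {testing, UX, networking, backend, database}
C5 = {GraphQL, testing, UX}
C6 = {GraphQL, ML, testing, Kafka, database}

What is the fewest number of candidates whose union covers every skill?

C2, C3, C6 together cover {GraphQL, ML, testing, UX, Kafka, Linux, networking, backend, database} — every skill.
No 2 of the 6 candidates cover everything (all 15 pairs fall short), so 3 is minimum.

3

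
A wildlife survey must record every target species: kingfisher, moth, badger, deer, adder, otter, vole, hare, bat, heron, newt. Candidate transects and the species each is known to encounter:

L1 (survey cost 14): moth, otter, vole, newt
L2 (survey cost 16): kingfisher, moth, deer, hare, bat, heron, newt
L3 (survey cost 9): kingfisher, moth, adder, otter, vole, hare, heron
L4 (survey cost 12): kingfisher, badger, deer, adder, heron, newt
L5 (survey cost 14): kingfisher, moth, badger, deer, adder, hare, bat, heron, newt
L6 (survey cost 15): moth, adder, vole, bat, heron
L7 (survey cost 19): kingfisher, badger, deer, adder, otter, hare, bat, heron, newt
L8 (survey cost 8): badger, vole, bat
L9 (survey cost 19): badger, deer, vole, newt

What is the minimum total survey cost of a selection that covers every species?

L3, L5 cover every species at survey cost 9 + 14 = 23.
Any cover uses at least 2 transects; among all covering selections none totals below 23.

23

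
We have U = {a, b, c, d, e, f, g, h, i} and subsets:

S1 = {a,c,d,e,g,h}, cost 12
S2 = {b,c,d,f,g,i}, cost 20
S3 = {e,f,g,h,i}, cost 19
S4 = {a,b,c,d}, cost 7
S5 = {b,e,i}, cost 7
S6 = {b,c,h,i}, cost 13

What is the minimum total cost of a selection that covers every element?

26

S3, S4 cover every element at cost 19 + 7 = 26.
Any cover uses at least 2 sets; among all covering selections none totals below 26.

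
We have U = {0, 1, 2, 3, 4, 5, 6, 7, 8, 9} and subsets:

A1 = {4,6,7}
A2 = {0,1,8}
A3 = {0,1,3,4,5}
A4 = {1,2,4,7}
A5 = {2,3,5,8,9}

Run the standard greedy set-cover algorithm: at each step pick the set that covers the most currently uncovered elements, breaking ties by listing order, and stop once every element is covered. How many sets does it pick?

3

Pick 1: A3 covers 5 new elements (0, 1, 3, 4, 5).
Pick 2: A5 covers 3 new elements (2, 8, 9).
Pick 3: A1 covers 2 new elements (6, 7).
Greedy uses 3 sets.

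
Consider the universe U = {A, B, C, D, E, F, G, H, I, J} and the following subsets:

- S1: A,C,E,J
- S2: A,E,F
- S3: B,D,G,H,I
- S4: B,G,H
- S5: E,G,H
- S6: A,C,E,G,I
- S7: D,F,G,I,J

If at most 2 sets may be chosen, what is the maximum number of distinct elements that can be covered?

9

Choosing S1, S3 covers {A, B, C, D, E, G, H, I, J} — 9 elements.
No choice of 2 sets does better; here F is left uncovered.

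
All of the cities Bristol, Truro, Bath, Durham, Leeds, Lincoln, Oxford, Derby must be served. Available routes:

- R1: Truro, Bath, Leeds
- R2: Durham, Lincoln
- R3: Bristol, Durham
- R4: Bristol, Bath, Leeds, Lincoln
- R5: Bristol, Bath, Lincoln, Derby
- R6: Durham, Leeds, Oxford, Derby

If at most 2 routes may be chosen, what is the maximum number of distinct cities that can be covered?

7

Choosing R4, R6 covers {Bristol, Bath, Durham, Leeds, Lincoln, Oxford, Derby} — 7 cities.
No choice of 2 routes does better; here Truro is left uncovered.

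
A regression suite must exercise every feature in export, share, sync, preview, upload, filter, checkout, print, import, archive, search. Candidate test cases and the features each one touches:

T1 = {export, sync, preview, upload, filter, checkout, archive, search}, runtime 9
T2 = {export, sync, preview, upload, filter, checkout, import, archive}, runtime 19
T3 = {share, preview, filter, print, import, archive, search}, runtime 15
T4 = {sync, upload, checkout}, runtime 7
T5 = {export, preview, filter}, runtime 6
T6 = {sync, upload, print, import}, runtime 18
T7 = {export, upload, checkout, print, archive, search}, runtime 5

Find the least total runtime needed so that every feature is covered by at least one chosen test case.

24

T1, T3 cover every feature at runtime 9 + 15 = 24.
Any cover uses at least 2 test cases; among all covering selections none totals below 24.
Greedy by coverage-per-runtime would pick T7, T1, T3 for 29 — worse than the optimum 24.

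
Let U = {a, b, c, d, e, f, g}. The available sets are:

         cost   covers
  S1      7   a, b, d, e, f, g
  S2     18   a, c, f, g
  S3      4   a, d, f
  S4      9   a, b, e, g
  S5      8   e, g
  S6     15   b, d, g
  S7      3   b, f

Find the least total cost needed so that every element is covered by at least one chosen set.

S1, S2 cover every element at cost 7 + 18 = 25.
Any cover uses at least 2 sets; among all covering selections none totals below 25.

25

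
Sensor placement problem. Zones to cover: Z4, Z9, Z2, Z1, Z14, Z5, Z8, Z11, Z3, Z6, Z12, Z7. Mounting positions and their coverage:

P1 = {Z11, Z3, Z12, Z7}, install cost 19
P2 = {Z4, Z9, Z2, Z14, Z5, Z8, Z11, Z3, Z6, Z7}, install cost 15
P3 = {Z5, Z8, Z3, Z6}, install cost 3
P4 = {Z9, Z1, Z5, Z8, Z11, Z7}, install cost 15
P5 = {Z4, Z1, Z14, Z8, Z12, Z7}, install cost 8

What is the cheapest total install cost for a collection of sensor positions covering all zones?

P2, P5 cover every zone at install cost 15 + 8 = 23.
Any cover uses at least 2 sensor positions; among all covering selections none totals below 23.
Greedy by coverage-per-install cost would pick P3, P5, P2 for 26 — worse than the optimum 23.

23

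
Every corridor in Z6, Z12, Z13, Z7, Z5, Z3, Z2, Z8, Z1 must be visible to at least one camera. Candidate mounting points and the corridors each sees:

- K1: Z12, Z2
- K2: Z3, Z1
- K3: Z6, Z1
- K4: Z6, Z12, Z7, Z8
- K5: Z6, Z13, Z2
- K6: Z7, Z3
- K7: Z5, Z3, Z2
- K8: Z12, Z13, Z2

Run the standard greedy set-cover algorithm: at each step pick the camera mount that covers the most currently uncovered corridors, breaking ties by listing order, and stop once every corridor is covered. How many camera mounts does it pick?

4

Pick 1: K4 covers 4 new corridors (Z6, Z12, Z7, Z8).
Pick 2: K7 covers 3 new corridors (Z5, Z3, Z2).
Pick 3: K2 covers 1 new corridors (Z1).
Pick 4: K5 covers 1 new corridors (Z13).
Greedy uses 4 camera mounts.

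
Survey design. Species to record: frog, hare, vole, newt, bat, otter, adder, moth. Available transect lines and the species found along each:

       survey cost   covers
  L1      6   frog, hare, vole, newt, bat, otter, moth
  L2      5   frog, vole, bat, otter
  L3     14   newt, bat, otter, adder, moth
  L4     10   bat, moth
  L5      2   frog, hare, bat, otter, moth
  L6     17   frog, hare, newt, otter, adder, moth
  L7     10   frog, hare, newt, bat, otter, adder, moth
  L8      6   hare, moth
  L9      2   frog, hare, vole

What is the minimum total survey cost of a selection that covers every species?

12

L7, L9 cover every species at survey cost 10 + 2 = 12.
Any cover uses at least 2 transects; among all covering selections none totals below 12.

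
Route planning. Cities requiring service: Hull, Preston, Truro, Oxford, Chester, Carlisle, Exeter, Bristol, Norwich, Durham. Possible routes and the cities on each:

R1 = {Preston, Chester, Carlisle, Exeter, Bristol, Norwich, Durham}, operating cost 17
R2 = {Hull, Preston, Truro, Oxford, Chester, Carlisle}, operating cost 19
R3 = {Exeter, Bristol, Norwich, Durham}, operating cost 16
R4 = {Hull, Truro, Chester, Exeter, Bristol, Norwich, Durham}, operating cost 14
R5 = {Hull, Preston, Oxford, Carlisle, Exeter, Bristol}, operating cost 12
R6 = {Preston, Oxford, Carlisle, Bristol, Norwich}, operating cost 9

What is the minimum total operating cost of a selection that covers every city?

23

R4, R6 cover every city at operating cost 14 + 9 = 23.
Any cover uses at least 2 routes; among all covering selections none totals below 23.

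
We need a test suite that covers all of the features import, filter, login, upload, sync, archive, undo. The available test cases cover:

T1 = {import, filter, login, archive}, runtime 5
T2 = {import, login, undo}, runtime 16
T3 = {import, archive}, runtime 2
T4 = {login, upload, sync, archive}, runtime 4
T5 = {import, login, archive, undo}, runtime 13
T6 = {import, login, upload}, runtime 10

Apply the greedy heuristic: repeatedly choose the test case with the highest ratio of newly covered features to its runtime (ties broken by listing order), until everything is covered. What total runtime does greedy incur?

Pick 1: T3 adds 2 new (import, archive) at runtime 2 (ratio 2/2).
Pick 2: T4 adds 3 new (login, upload, sync) at runtime 4 (ratio 3/4).
Pick 3: T1 adds 1 new (filter) at runtime 5 (ratio 1/5).
Pick 4: T5 adds 1 new (undo) at runtime 13 (ratio 1/13).
Greedy total runtime: 2 + 4 + 5 + 13 = 24. (The true optimum is 22, so greedy overshoots here.)

24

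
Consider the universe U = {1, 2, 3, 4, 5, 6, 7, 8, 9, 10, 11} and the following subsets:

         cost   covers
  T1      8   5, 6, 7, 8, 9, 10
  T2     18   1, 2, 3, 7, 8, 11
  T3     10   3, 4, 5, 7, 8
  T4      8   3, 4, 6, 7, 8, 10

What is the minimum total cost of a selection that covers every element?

34

T1, T2, T4 cover every element at cost 8 + 18 + 8 = 34.
Any cover uses at least 3 sets; among all covering selections none totals below 34.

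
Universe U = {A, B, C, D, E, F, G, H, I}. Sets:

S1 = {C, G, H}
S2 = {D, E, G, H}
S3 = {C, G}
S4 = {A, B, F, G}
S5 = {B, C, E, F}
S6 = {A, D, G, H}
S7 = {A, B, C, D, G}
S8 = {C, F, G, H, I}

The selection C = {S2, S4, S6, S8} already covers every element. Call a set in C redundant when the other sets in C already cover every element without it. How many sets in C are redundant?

Drop S2: E uncovered — not redundant.
Drop S4: B uncovered — not redundant.
Drop S6: the rest still cover every element — redundant.
Drop S8: C, I uncovered — not redundant.
1 redundant: S6.

1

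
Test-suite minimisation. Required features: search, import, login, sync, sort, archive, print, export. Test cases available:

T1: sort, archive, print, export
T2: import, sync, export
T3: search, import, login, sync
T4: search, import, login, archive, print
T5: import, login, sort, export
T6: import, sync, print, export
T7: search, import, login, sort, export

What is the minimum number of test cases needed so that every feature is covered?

T1, T3 together cover {search, import, login, sync, sort, archive, print, export} — every feature.
No single test case contains all 8 features, so 2 is optimal.

2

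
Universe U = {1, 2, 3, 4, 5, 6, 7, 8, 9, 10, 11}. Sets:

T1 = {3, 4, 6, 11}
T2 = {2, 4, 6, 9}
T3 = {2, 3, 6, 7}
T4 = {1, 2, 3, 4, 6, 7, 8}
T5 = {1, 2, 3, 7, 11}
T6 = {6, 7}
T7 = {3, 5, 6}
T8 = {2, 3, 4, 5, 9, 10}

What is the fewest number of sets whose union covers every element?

T1, T4, T8 together cover {1, 2, 3, 4, 5, 6, 7, 8, 9, 10, 11} — every element.
No 2 of the 8 sets cover everything (all 28 pairs fall short), so 3 is minimum.

3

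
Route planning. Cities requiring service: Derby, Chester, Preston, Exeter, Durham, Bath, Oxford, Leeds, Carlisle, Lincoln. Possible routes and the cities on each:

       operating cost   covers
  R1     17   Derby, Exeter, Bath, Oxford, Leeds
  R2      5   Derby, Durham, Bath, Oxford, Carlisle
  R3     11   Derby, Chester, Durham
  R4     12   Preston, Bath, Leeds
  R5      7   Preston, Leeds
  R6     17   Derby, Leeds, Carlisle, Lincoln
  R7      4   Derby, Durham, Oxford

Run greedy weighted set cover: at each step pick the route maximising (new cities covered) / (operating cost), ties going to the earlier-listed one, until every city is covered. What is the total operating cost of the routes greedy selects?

57

Pick 1: R2 adds 5 new (Derby, Durham, Bath, Oxford, Carlisle) at operating cost 5 (ratio 5/5).
Pick 2: R5 adds 2 new (Preston, Leeds) at operating cost 7 (ratio 2/7).
Pick 3: R3 adds 1 new (Chester) at operating cost 11 (ratio 1/11).
Pick 4: R1 adds 1 new (Exeter) at operating cost 17 (ratio 1/17).
Pick 5: R6 adds 1 new (Lincoln) at operating cost 17 (ratio 1/17).
Greedy total operating cost: 5 + 7 + 11 + 17 + 17 = 57. (The true optimum is 52, so greedy overshoots here.)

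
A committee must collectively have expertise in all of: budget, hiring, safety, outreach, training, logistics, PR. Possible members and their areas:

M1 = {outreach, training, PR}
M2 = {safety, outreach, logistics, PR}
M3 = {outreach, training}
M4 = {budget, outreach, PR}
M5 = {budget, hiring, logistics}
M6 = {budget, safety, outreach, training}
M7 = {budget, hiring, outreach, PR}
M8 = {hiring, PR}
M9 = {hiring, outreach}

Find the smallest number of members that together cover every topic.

3

M1, M2, M5 together cover {budget, hiring, safety, outreach, training, logistics, PR} — every topic.
No 2 of the 9 members cover everything (all 36 pairs fall short), so 3 is minimum.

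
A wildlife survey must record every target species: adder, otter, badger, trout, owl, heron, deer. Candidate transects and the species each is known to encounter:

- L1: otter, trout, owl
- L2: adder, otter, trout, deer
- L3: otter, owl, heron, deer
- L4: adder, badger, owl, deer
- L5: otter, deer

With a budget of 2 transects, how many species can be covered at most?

Choosing L1, L4 covers {adder, otter, badger, trout, owl, deer} — 6 species.
No choice of 2 transects does better; here heron is left uncovered.

6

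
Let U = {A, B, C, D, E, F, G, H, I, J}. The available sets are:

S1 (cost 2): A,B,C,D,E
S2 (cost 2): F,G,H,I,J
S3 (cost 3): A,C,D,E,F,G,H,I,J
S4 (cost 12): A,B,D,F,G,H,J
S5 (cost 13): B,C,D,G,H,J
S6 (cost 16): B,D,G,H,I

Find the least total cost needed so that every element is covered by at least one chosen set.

S1, S2 cover every element at cost 2 + 2 = 4.
Any cover uses at least 2 sets; among all covering selections none totals below 4.

4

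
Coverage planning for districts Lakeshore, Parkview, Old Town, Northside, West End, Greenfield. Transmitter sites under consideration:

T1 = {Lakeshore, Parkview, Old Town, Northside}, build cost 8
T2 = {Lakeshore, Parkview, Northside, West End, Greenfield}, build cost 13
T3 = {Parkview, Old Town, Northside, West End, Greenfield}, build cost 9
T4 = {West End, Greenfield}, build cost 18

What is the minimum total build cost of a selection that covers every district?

T1, T3 cover every district at build cost 8 + 9 = 17.
Any cover uses at least 2 transmitter sites; among all covering selections none totals below 17.

17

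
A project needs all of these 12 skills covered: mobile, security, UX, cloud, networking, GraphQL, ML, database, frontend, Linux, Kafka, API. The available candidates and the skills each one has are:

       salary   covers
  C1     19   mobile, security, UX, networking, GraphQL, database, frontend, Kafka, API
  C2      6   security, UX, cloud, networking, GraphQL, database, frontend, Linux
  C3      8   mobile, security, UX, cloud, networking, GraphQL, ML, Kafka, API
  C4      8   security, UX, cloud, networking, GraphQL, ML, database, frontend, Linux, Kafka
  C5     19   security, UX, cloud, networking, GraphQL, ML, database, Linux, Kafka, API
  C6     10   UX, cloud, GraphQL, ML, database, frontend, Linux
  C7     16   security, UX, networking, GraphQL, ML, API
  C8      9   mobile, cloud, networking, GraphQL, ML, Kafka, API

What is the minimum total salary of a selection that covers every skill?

14

C2, C3 cover every skill at salary 6 + 8 = 14.
Any cover uses at least 2 candidates; among all covering selections none totals below 14.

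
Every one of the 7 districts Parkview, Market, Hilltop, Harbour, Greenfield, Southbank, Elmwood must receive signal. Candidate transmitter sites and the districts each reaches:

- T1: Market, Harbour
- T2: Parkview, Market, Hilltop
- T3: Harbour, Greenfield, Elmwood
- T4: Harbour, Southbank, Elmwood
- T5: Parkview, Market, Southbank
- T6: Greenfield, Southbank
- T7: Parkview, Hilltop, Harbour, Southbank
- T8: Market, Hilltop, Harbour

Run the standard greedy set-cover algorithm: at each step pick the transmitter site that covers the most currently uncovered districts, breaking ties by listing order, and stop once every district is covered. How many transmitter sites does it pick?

Pick 1: T7 covers 4 new districts (Parkview, Hilltop, Harbour, Southbank).
Pick 2: T3 covers 2 new districts (Greenfield, Elmwood).
Pick 3: T1 covers 1 new districts (Market).
Greedy uses 3 transmitter sites.

3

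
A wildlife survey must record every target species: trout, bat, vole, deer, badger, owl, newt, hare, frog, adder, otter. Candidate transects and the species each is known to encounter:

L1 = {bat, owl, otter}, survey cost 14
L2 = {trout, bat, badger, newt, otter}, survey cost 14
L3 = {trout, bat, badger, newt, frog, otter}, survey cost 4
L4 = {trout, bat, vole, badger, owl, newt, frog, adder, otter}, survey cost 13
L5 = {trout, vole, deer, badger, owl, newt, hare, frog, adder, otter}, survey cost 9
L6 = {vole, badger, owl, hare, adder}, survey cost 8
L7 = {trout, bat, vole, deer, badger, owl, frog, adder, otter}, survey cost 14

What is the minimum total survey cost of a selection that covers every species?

L3, L5 cover every species at survey cost 4 + 9 = 13.
Any cover uses at least 2 transects; among all covering selections none totals below 13.

13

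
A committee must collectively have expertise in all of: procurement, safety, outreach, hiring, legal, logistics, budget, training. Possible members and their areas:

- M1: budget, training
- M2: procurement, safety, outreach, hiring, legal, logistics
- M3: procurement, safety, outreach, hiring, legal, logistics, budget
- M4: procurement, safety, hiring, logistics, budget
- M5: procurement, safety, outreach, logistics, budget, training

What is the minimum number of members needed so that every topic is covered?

M1, M2 together cover {procurement, safety, outreach, hiring, legal, logistics, budget, training} — every topic.
No single member contains all 8 topics, so 2 is optimal.

2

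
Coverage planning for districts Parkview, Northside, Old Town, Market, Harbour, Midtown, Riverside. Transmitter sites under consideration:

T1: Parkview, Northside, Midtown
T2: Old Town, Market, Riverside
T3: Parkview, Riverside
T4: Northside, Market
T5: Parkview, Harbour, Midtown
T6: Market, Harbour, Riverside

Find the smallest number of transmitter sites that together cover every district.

T1, T2, T5 together cover {Parkview, Northside, Old Town, Market, Harbour, Midtown, Riverside} — every district.
No 2 of the 6 transmitter sites cover everything (all 15 pairs fall short), so 3 is minimum.

3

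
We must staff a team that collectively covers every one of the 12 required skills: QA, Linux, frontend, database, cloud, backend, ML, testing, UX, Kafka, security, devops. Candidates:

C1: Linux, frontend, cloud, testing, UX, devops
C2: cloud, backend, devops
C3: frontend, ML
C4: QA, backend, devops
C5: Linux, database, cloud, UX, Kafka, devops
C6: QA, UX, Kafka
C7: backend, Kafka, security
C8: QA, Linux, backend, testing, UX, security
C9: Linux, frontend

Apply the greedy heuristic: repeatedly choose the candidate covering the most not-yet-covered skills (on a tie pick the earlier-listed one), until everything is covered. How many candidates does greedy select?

5

Pick 1: C1 covers 6 new skills (Linux, frontend, cloud, testing, UX, devops).
Pick 2: C7 covers 3 new skills (backend, Kafka, security).
Pick 3: C3 covers 1 new skills (ML).
Pick 4: C4 covers 1 new skills (QA).
Pick 5: C5 covers 1 new skills (database).
Greedy uses 5 candidates. (The true minimum is 3.)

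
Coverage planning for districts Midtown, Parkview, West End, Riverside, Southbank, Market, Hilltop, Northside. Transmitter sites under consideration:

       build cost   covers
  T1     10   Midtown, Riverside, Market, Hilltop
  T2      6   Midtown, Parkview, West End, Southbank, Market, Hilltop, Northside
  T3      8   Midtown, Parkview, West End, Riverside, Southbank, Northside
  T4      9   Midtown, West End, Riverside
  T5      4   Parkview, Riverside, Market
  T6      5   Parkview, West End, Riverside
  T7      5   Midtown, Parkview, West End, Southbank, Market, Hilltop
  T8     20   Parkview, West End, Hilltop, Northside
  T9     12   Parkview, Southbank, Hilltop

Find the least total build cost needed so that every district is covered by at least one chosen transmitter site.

10

T2, T5 cover every district at build cost 6 + 4 = 10.
Any cover uses at least 2 transmitter sites; among all covering selections none totals below 10.
Greedy by coverage-per-build cost would pick T7, T3 for 13 — worse than the optimum 10.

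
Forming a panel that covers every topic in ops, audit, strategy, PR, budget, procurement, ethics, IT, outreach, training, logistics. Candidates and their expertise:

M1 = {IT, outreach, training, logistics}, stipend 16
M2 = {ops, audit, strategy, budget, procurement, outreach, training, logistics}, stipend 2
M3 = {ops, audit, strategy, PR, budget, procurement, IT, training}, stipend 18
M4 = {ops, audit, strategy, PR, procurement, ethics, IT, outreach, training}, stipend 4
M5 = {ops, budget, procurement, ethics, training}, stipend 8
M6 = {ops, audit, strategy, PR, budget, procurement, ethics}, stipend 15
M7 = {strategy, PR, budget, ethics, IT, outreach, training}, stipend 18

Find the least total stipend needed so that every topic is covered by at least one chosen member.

6

M2, M4 cover every topic at stipend 2 + 4 = 6.
Any cover uses at least 2 members; among all covering selections none totals below 6.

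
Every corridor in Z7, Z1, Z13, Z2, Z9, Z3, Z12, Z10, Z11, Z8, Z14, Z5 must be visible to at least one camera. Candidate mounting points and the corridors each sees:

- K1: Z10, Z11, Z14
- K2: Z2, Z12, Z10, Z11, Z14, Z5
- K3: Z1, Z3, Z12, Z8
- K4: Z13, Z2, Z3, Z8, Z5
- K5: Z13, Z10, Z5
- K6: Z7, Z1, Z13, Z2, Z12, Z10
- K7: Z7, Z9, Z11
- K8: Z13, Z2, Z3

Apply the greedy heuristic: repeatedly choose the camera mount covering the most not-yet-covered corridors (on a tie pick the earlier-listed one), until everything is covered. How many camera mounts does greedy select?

Pick 1: K2 covers 6 new corridors (Z2, Z12, Z10, Z11, Z14, Z5).
Pick 2: K3 covers 3 new corridors (Z1, Z3, Z8).
Pick 3: K6 covers 2 new corridors (Z7, Z13).
Pick 4: K7 covers 1 new corridors (Z9).
Greedy uses 4 camera mounts.

4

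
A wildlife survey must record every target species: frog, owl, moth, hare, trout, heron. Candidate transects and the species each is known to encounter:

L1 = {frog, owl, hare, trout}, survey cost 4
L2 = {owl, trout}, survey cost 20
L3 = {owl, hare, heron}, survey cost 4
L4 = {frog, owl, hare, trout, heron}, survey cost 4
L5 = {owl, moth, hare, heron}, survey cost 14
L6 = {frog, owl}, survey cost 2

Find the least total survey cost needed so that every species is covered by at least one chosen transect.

L1, L5 cover every species at survey cost 4 + 14 = 18.
Any cover uses at least 2 transects; among all covering selections none totals below 18.

18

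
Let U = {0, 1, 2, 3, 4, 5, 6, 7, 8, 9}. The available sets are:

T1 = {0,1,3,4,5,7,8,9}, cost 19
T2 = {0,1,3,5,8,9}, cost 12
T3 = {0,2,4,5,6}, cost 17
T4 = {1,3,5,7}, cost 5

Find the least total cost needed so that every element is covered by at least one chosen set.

34

T2, T3, T4 cover every element at cost 12 + 17 + 5 = 34.
Any cover uses at least 2 sets; among all covering selections none totals below 34.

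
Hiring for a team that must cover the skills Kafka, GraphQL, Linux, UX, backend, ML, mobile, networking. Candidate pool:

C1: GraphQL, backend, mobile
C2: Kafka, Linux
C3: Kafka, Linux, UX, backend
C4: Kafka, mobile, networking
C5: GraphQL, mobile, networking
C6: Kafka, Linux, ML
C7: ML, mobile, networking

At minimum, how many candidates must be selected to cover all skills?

3

C1, C3, C7 together cover {Kafka, GraphQL, Linux, UX, backend, ML, mobile, networking} — every skill.
No 2 of the 7 candidates cover everything (all 21 pairs fall short), so 3 is minimum.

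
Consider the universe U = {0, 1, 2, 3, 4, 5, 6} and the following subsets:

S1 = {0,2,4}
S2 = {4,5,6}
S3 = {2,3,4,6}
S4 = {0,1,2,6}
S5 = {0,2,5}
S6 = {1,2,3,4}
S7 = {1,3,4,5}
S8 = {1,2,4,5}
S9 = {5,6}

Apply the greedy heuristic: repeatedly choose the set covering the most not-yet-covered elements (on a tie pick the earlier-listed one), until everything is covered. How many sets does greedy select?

Pick 1: S3 covers 4 new elements (2, 3, 4, 6).
Pick 2: S4 covers 2 new elements (0, 1).
Pick 3: S2 covers 1 new elements (5).
Greedy uses 3 sets. (The true minimum is 2.)

3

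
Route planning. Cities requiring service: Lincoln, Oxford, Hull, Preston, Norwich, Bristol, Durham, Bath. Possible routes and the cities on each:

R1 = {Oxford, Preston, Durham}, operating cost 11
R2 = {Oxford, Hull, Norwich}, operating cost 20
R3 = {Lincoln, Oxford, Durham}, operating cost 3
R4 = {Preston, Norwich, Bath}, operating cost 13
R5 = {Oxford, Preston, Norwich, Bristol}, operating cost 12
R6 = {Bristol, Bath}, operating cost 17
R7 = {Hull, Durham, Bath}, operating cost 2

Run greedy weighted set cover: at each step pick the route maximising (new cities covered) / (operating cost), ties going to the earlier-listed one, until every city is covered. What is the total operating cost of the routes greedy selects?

17

Pick 1: R7 adds 3 new (Hull, Durham, Bath) at operating cost 2 (ratio 3/2).
Pick 2: R3 adds 2 new (Lincoln, Oxford) at operating cost 3 (ratio 2/3).
Pick 3: R5 adds 3 new (Preston, Norwich, Bristol) at operating cost 12 (ratio 3/12).
Greedy total operating cost: 2 + 3 + 12 = 17.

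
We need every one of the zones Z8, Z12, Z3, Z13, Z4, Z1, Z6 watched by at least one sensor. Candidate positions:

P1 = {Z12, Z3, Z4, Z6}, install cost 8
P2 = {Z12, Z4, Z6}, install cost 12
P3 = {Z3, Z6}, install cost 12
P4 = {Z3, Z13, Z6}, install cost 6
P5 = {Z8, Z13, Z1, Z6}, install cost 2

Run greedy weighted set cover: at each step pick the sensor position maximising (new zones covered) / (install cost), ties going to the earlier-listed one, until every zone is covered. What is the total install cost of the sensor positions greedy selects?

10

Pick 1: P5 adds 4 new (Z8, Z13, Z1, Z6) at install cost 2 (ratio 4/2).
Pick 2: P1 adds 3 new (Z12, Z3, Z4) at install cost 8 (ratio 3/8).
Greedy total install cost: 2 + 8 = 10.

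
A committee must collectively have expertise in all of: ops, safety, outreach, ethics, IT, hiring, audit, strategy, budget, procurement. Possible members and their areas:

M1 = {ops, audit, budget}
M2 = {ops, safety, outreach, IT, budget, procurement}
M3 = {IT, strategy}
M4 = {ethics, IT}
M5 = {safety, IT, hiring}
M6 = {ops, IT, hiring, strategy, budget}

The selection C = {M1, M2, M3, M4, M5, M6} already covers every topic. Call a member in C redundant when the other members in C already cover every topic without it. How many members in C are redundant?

Drop M1: audit uncovered — not redundant.
Drop M2: outreach, procurement uncovered — not redundant.
Drop M3: the rest still cover every topic — redundant.
Drop M4: ethics uncovered — not redundant.
Drop M5: the rest still cover every topic — redundant.
Drop M6: the rest still cover every topic — redundant.
3 redundant: M3, M5, M6.

3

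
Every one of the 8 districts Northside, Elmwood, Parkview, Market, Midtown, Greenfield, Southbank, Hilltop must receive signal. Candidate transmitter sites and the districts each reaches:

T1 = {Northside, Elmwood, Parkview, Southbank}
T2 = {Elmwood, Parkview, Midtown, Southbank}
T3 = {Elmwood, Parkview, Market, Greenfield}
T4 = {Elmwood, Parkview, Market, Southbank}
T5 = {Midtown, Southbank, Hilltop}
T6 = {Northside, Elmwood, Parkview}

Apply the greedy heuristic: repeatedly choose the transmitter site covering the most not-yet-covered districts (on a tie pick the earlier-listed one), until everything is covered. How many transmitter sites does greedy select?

Pick 1: T1 covers 4 new districts (Northside, Elmwood, Parkview, Southbank).
Pick 2: T3 covers 2 new districts (Market, Greenfield).
Pick 3: T5 covers 2 new districts (Midtown, Hilltop).
Greedy uses 3 transmitter sites.

3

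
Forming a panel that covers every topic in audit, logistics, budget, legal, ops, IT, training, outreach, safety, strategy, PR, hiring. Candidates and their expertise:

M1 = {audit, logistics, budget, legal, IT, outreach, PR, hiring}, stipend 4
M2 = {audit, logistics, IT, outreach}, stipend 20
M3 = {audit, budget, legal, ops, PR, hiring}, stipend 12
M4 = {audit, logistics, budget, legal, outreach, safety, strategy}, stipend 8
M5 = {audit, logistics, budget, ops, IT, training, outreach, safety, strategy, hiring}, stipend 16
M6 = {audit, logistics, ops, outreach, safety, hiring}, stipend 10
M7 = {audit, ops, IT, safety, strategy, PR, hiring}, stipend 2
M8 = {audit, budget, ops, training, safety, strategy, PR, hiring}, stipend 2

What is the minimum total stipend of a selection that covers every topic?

6

M1, M8 cover every topic at stipend 4 + 2 = 6.
Any cover uses at least 2 members; among all covering selections none totals below 6.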